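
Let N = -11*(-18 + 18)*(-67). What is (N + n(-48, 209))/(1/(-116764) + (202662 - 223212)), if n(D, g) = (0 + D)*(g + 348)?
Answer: 3121802304/2399500201 ≈ 1.3010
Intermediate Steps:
n(D, g) = D*(348 + g)
N = 0 (N = -11*0*(-67) = 0*(-67) = 0)
(N + n(-48, 209))/(1/(-116764) + (202662 - 223212)) = (0 - 48*(348 + 209))/(1/(-116764) + (202662 - 223212)) = (0 - 48*557)/(-1/116764 - 20550) = (0 - 26736)/(-2399500201/116764) = -26736*(-116764/2399500201) = 3121802304/2399500201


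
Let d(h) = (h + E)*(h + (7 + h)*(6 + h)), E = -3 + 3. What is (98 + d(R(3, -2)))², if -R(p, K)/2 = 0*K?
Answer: 9604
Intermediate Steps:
R(p, K) = 0 (R(p, K) = -0*K = -2*0 = 0)
E = 0
d(h) = h*(h + (6 + h)*(7 + h)) (d(h) = (h + 0)*(h + (7 + h)*(6 + h)) = h*(h + (6 + h)*(7 + h)))
(98 + d(R(3, -2)))² = (98 + 0*(42 + 0² + 14*0))² = (98 + 0*(42 + 0 + 0))² = (98 + 0*42)² = (98 + 0)² = 98² = 9604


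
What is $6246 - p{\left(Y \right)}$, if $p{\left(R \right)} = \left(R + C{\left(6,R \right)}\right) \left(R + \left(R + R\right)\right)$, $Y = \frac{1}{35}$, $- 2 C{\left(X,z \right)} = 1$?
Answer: $\frac{15302799}{2450} \approx 6246.0$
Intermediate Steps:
$C{\left(X,z \right)} = - \frac{1}{2}$ ($C{\left(X,z \right)} = \left(- \frac{1}{2}\right) 1 = - \frac{1}{2}$)
$Y = \frac{1}{35} \approx 0.028571$
$p{\left(R \right)} = 3 R \left(- \frac{1}{2} + R\right)$ ($p{\left(R \right)} = \left(R - \frac{1}{2}\right) \left(R + \left(R + R\right)\right) = \left(- \frac{1}{2} + R\right) \left(R + 2 R\right) = \left(- \frac{1}{2} + R\right) 3 R = 3 R \left(- \frac{1}{2} + R\right)$)
$6246 - p{\left(Y \right)} = 6246 - \frac{3}{2} \cdot \frac{1}{35} \left(-1 + 2 \cdot \frac{1}{35}\right) = 6246 - \frac{3}{2} \cdot \frac{1}{35} \left(-1 + \frac{2}{35}\right) = 6246 - \frac{3}{2} \cdot \frac{1}{35} \left(- \frac{33}{35}\right) = 6246 - - \frac{99}{2450} = 6246 + \frac{99}{2450} = \frac{15302799}{2450}$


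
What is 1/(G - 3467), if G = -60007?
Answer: -1/63474 ≈ -1.5754e-5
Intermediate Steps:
1/(G - 3467) = 1/(-60007 - 3467) = 1/(-63474) = -1/63474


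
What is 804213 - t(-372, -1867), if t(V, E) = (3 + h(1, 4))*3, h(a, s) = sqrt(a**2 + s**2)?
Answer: 804204 - 3*sqrt(17) ≈ 8.0419e+5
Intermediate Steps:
t(V, E) = 9 + 3*sqrt(17) (t(V, E) = (3 + sqrt(1**2 + 4**2))*3 = (3 + sqrt(1 + 16))*3 = (3 + sqrt(17))*3 = 9 + 3*sqrt(17))
804213 - t(-372, -1867) = 804213 - (9 + 3*sqrt(17)) = 804213 + (-9 - 3*sqrt(17)) = 804204 - 3*sqrt(17)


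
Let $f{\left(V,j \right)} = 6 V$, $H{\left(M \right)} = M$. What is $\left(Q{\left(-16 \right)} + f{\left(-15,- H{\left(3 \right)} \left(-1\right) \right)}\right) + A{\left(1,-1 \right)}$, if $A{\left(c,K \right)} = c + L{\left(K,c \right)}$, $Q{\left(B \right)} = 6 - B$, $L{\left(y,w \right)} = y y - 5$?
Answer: $-71$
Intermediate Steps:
$L{\left(y,w \right)} = -5 + y^{2}$ ($L{\left(y,w \right)} = y^{2} - 5 = -5 + y^{2}$)
$A{\left(c,K \right)} = -5 + c + K^{2}$ ($A{\left(c,K \right)} = c + \left(-5 + K^{2}\right) = -5 + c + K^{2}$)
$\left(Q{\left(-16 \right)} + f{\left(-15,- H{\left(3 \right)} \left(-1\right) \right)}\right) + A{\left(1,-1 \right)} = \left(\left(6 - -16\right) + 6 \left(-15\right)\right) + \left(-5 + 1 + \left(-1\right)^{2}\right) = \left(\left(6 + 16\right) - 90\right) + \left(-5 + 1 + 1\right) = \left(22 - 90\right) - 3 = -68 - 3 = -71$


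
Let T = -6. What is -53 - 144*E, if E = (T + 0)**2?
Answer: -5237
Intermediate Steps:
E = 36 (E = (-6 + 0)**2 = (-6)**2 = 36)
-53 - 144*E = -53 - 144*36 = -53 - 5184 = -5237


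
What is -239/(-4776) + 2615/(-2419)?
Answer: -11911099/11553144 ≈ -1.0310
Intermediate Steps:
-239/(-4776) + 2615/(-2419) = -239*(-1/4776) + 2615*(-1/2419) = 239/4776 - 2615/2419 = -11911099/11553144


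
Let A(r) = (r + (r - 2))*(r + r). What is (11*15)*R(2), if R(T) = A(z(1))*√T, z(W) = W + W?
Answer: 1320*√2 ≈ 1866.8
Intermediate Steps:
z(W) = 2*W
A(r) = 2*r*(-2 + 2*r) (A(r) = (r + (-2 + r))*(2*r) = (-2 + 2*r)*(2*r) = 2*r*(-2 + 2*r))
R(T) = 8*√T (R(T) = (4*(2*1)*(-1 + 2*1))*√T = (4*2*(-1 + 2))*√T = (4*2*1)*√T = 8*√T)
(11*15)*R(2) = (11*15)*(8*√2) = 165*(8*√2) = 1320*√2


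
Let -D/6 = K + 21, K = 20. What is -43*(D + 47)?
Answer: 8557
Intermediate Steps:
D = -246 (D = -6*(20 + 21) = -6*41 = -246)
-43*(D + 47) = -43*(-246 + 47) = -43*(-199) = 8557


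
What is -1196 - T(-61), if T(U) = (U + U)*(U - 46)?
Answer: -14250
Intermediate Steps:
T(U) = 2*U*(-46 + U) (T(U) = (2*U)*(-46 + U) = 2*U*(-46 + U))
-1196 - T(-61) = -1196 - 2*(-61)*(-46 - 61) = -1196 - 2*(-61)*(-107) = -1196 - 1*13054 = -1196 - 13054 = -14250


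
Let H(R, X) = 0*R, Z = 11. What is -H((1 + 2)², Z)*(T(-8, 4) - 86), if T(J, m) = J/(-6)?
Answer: 0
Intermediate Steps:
T(J, m) = -J/6 (T(J, m) = J*(-⅙) = -J/6)
H(R, X) = 0
-H((1 + 2)², Z)*(T(-8, 4) - 86) = -0*(-⅙*(-8) - 86) = -0*(4/3 - 86) = -0*(-254)/3 = -1*0 = 0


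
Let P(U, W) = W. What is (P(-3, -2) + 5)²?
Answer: 9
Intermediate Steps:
(P(-3, -2) + 5)² = (-2 + 5)² = 3² = 9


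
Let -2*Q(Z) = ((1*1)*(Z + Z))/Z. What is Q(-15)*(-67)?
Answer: 67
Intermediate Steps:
Q(Z) = -1 (Q(Z) = -(1*1)*(Z + Z)/(2*Z) = -1*(2*Z)/(2*Z) = -2*Z/(2*Z) = -1/2*2 = -1)
Q(-15)*(-67) = -1*(-67) = 67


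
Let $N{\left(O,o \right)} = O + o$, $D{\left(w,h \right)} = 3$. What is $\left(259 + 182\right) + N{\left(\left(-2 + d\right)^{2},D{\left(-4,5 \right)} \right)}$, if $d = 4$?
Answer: $448$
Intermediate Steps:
$\left(259 + 182\right) + N{\left(\left(-2 + d\right)^{2},D{\left(-4,5 \right)} \right)} = \left(259 + 182\right) + \left(\left(-2 + 4\right)^{2} + 3\right) = 441 + \left(2^{2} + 3\right) = 441 + \left(4 + 3\right) = 441 + 7 = 448$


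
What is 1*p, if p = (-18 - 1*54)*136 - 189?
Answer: -9981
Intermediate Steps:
p = -9981 (p = (-18 - 54)*136 - 189 = -72*136 - 189 = -9792 - 189 = -9981)
1*p = 1*(-9981) = -9981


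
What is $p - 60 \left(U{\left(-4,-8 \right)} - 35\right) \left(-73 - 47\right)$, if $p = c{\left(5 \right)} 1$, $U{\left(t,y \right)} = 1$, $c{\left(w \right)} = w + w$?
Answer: $-244790$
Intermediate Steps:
$c{\left(w \right)} = 2 w$
$p = 10$ ($p = 2 \cdot 5 \cdot 1 = 10 \cdot 1 = 10$)
$p - 60 \left(U{\left(-4,-8 \right)} - 35\right) \left(-73 - 47\right) = 10 - 60 \left(1 - 35\right) \left(-73 - 47\right) = 10 - 60 \left(\left(-34\right) \left(-120\right)\right) = 10 - 244800 = -244790$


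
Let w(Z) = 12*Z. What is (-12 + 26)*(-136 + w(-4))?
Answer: -2576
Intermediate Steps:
(-12 + 26)*(-136 + w(-4)) = (-12 + 26)*(-136 + 12*(-4)) = 14*(-136 - 48) = 14*(-184) = -2576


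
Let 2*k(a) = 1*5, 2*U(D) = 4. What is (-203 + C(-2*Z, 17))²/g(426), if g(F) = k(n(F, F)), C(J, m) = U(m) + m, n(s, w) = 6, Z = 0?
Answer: 67712/5 ≈ 13542.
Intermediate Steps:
U(D) = 2 (U(D) = (½)*4 = 2)
C(J, m) = 2 + m
k(a) = 5/2 (k(a) = (1*5)/2 = (½)*5 = 5/2)
g(F) = 5/2
(-203 + C(-2*Z, 17))²/g(426) = (-203 + (2 + 17))²/(5/2) = (-203 + 19)²*(⅖) = (-184)²*(⅖) = 33856*(⅖) = 67712/5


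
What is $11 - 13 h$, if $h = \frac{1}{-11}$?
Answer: $\frac{134}{11} \approx 12.182$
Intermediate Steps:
$h = - \frac{1}{11} \approx -0.090909$
$11 - 13 h = 11 - - \frac{13}{11} = 11 + \frac{13}{11} = \frac{134}{11}$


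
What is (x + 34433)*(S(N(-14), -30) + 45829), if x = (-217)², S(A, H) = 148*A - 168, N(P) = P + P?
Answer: 3384548874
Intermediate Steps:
N(P) = 2*P
S(A, H) = -168 + 148*A
x = 47089
(x + 34433)*(S(N(-14), -30) + 45829) = (47089 + 34433)*((-168 + 148*(2*(-14))) + 45829) = 81522*((-168 + 148*(-28)) + 45829) = 81522*((-168 - 4144) + 45829) = 81522*(-4312 + 45829) = 81522*41517 = 3384548874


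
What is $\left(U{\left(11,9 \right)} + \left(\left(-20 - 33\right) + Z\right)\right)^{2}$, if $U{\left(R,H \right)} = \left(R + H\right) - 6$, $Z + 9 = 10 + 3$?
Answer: $1225$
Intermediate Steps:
$Z = 4$ ($Z = -9 + \left(10 + 3\right) = -9 + 13 = 4$)
$U{\left(R,H \right)} = -6 + H + R$ ($U{\left(R,H \right)} = \left(H + R\right) - 6 = -6 + H + R$)
$\left(U{\left(11,9 \right)} + \left(\left(-20 - 33\right) + Z\right)\right)^{2} = \left(\left(-6 + 9 + 11\right) + \left(\left(-20 - 33\right) + 4\right)\right)^{2} = \left(14 + \left(-53 + 4\right)\right)^{2} = \left(14 - 49\right)^{2} = \left(-35\right)^{2} = 1225$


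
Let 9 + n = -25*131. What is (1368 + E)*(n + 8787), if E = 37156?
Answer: 211997572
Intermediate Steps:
n = -3284 (n = -9 - 25*131 = -9 - 3275 = -3284)
(1368 + E)*(n + 8787) = (1368 + 37156)*(-3284 + 8787) = 38524*5503 = 211997572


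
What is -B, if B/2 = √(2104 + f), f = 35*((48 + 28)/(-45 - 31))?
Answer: -2*√2069 ≈ -90.973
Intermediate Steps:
f = -35 (f = 35*(76/(-76)) = 35*(76*(-1/76)) = 35*(-1) = -35)
B = 2*√2069 (B = 2*√(2104 - 35) = 2*√2069 ≈ 90.973)
-B = -2*√2069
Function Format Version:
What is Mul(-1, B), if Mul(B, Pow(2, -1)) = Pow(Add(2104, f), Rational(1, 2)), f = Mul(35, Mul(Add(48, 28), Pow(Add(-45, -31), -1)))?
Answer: Mul(-2, Pow(2069, Rational(1, 2))) ≈ -90.973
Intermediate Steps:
f = -35 (f = Mul(35, Mul(76, Pow(-76, -1))) = Mul(35, Mul(76, Rational(-1, 76))) = Mul(35, -1) = -35)
B = Mul(2, Pow(2069, Rational(1, 2))) (B = Mul(2, Pow(Add(2104, -35), Rational(1, 2))) = Mul(2, Pow(2069, Rational(1, 2))) ≈ 90.973)
Mul(-1, B) = Mul(-1, Mul(2, Pow(2069, Rational(1, 2)))) = Mul(-2, Pow(2069, Rational(1, 2)))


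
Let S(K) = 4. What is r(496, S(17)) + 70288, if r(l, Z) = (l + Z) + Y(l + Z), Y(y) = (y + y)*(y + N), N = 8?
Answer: 578788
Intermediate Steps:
Y(y) = 2*y*(8 + y) (Y(y) = (y + y)*(y + 8) = (2*y)*(8 + y) = 2*y*(8 + y))
r(l, Z) = Z + l + 2*(Z + l)*(8 + Z + l) (r(l, Z) = (l + Z) + 2*(l + Z)*(8 + (l + Z)) = (Z + l) + 2*(Z + l)*(8 + (Z + l)) = (Z + l) + 2*(Z + l)*(8 + Z + l) = Z + l + 2*(Z + l)*(8 + Z + l))
r(496, S(17)) + 70288 = (4 + 496 + 2*(4 + 496)*(8 + 4 + 496)) + 70288 = (4 + 496 + 2*500*508) + 70288 = (4 + 496 + 508000) + 70288 = 508500 + 70288 = 578788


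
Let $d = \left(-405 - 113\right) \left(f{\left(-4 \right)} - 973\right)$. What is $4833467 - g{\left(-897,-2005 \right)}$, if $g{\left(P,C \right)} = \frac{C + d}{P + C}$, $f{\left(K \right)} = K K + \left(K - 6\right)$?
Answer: $\frac{14027220135}{2902} \approx 4.8336 \cdot 10^{6}$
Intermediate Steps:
$f{\left(K \right)} = -6 + K + K^{2}$ ($f{\left(K \right)} = K^{2} + \left(-6 + K\right) = -6 + K + K^{2}$)
$d = 500906$ ($d = \left(-405 - 113\right) \left(\left(-6 - 4 + \left(-4\right)^{2}\right) - 973\right) = - 518 \left(\left(-6 - 4 + 16\right) - 973\right) = - 518 \left(6 - 973\right) = \left(-518\right) \left(-967\right) = 500906$)
$g{\left(P,C \right)} = \frac{500906 + C}{C + P}$ ($g{\left(P,C \right)} = \frac{C + 500906}{P + C} = \frac{500906 + C}{C + P}$)
$4833467 - g{\left(-897,-2005 \right)} = 4833467 - \frac{500906 - 2005}{-2005 - 897} = 4833467 - \frac{1}{-2902} \cdot 498901 = 4833467 - \left(- \frac{1}{2902}\right) 498901 = 4833467 - - \frac{498901}{2902} = 4833467 + \frac{498901}{2902} = \frac{14027220135}{2902}$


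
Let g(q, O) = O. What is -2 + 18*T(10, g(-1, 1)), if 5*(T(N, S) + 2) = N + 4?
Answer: 62/5 ≈ 12.400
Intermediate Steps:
T(N, S) = -6/5 + N/5 (T(N, S) = -2 + (N + 4)/5 = -2 + (4 + N)/5 = -2 + (⅘ + N/5) = -6/5 + N/5)
-2 + 18*T(10, g(-1, 1)) = -2 + 18*(-6/5 + (⅕)*10) = -2 + 18*(-6/5 + 2) = -2 + 18*(⅘) = -2 + 72/5 = 62/5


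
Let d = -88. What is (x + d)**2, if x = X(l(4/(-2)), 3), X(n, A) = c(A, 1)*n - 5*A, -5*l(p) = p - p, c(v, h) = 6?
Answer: 10609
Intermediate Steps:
l(p) = 0 (l(p) = -(p - p)/5 = -1/5*0 = 0)
X(n, A) = -5*A + 6*n (X(n, A) = 6*n - 5*A = -5*A + 6*n)
x = -15 (x = -5*3 + 6*0 = -15 + 0 = -15)
(x + d)**2 = (-15 - 88)**2 = (-103)**2 = 10609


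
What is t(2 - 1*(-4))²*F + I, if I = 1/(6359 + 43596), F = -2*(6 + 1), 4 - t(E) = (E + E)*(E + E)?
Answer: -13707651999/49955 ≈ -2.7440e+5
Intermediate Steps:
t(E) = 4 - 4*E² (t(E) = 4 - (E + E)*(E + E) = 4 - 2*E*2*E = 4 - 4*E²)
F = -14 (F = -2*7 = -14)
I = 1/49955 ≈ 2.0018e-5
t(2 - 1*(-4))²*F + I = (4 - 4*(2 - 1*(-4))²)²*(-14) + 1/49955 = (4 - 4*(2 + 4)²)²*(-14) + 1/49955 = (4 - 4*6²)²*(-14) + 1/49955 = (4 - 4*36)²*(-14) + 1/49955 = (4 - 144)²*(-14) + 1/49955 = (-140)²*(-14) + 1/49955 = 19600*(-14) + 1/49955 = -274400 + 1/49955 = -13707651999/49955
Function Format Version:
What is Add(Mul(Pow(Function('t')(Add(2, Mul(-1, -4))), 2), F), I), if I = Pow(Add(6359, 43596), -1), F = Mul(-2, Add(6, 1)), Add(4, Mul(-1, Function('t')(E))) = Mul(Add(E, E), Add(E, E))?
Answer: Rational(-13707651999, 49955) ≈ -2.7440e+5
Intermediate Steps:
Function('t')(E) = Add(4, Mul(-4, Pow(E, 2))) (Function('t')(E) = Add(4, Mul(-1, Mul(Add(E, E), Add(E, E)))) = Add(4, Mul(-1, Mul(Mul(2, E), Mul(2, E)))) = Add(4, Mul(-1, Mul(4, Pow(E, 2)))) = Add(4, Mul(-4, Pow(E, 2))))
F = -14 (F = Mul(-2, 7) = -14)
I = Rational(1, 49955) (I = Pow(49955, -1) = Rational(1, 49955) ≈ 2.0018e-5)
Add(Mul(Pow(Function('t')(Add(2, Mul(-1, -4))), 2), F), I) = Add(Mul(Pow(Add(4, Mul(-4, Pow(Add(2, Mul(-1, -4)), 2))), 2), -14), Rational(1, 49955)) = Add(Mul(Pow(Add(4, Mul(-4, Pow(Add(2, 4), 2))), 2), -14), Rational(1, 49955)) = Add(Mul(Pow(Add(4, Mul(-4, Pow(6, 2))), 2), -14), Rational(1, 49955)) = Add(Mul(Pow(Add(4, Mul(-4, 36)), 2), -14), Rational(1, 49955)) = Add(Mul(Pow(Add(4, -144), 2), -14), Rational(1, 49955)) = Add(Mul(Pow(-140, 2), -14), Rational(1, 49955)) = Add(Mul(19600, -14), Rational(1, 49955)) = Add(-274400, Rational(1, 49955)) = Rational(-13707651999, 49955)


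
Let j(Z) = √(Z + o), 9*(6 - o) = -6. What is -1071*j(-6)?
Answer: -357*√6 ≈ -874.47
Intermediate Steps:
o = 20/3 (o = 6 - ⅑*(-6) = 6 + ⅔ = 20/3 ≈ 6.6667)
j(Z) = √(20/3 + Z) (j(Z) = √(Z + 20/3) = √(20/3 + Z))
-1071*j(-6) = -357*√(60 + 9*(-6)) = -357*√(60 - 54) = -357*√6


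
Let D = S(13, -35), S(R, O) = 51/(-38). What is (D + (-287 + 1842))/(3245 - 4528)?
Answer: -59039/48754 ≈ -1.2110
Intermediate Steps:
S(R, O) = -51/38 (S(R, O) = 51*(-1/38) = -51/38)
D = -51/38 ≈ -1.3421
(D + (-287 + 1842))/(3245 - 4528) = (-51/38 + (-287 + 1842))/(3245 - 4528) = (-51/38 + 1555)/(-1283) = (59039/38)*(-1/1283) = -59039/48754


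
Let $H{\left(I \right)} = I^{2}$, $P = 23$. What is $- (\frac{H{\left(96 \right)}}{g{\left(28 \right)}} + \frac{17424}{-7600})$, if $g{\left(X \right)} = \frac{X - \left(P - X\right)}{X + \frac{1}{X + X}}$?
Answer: $- \frac{286101747}{36575} \approx -7822.3$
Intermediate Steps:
$g{\left(X \right)} = \frac{-23 + 2 X}{X + \frac{1}{2 X}}$ ($g{\left(X \right)} = \frac{X + \left(X - 23\right)}{X + \frac{1}{X + X}} = \frac{X + \left(X - 23\right)}{X + \frac{1}{2 X}} = \frac{X + \left(-23 + X\right)}{X + \frac{1}{2 X}} = \frac{-23 + 2 X}{X + \frac{1}{2 X}}$)
$- (\frac{H{\left(96 \right)}}{g{\left(28 \right)}} + \frac{17424}{-7600}) = - (\frac{96^{2}}{2 \cdot 28 \frac{1}{1 + 2 \cdot 28^{2}} \left(-23 + 2 \cdot 28\right)} + \frac{17424}{-7600}) = - (\frac{9216}{2 \cdot 28 \frac{1}{1 + 2 \cdot 784} \left(-23 + 56\right)} + 17424 \left(- \frac{1}{7600}\right)) = - (\frac{9216}{2 \cdot 28 \frac{1}{1 + 1568} \cdot 33} - \frac{1089}{475}) = - (\frac{9216}{2 \cdot 28 \cdot \frac{1}{1569} \cdot 33} - \frac{1089}{475}) = - (\frac{9216}{\frac{616}{523}} - \frac{1089}{475}) = - (9216 \cdot \frac{523}{616} - \frac{1089}{475}) = - (\frac{602496}{77} - \frac{1089}{475}) = \left(-1\right) \frac{286101747}{36575} = - \frac{286101747}{36575}$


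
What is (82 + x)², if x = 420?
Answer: 252004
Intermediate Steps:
(82 + x)² = (82 + 420)² = 502² = 252004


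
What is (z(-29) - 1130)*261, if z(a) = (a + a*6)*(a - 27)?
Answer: 2672118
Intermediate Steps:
z(a) = 7*a*(-27 + a) (z(a) = (a + 6*a)*(-27 + a) = (7*a)*(-27 + a) = 7*a*(-27 + a))
(z(-29) - 1130)*261 = (7*(-29)*(-27 - 29) - 1130)*261 = (7*(-29)*(-56) - 1130)*261 = (11368 - 1130)*261 = 10238*261 = 2672118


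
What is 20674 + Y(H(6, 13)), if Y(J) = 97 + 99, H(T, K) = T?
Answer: 20870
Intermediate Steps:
Y(J) = 196
20674 + Y(H(6, 13)) = 20674 + 196 = 20870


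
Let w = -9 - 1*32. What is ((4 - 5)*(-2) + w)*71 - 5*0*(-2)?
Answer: -2769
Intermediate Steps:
w = -41 (w = -9 - 32 = -41)
((4 - 5)*(-2) + w)*71 - 5*0*(-2) = ((4 - 5)*(-2) - 41)*71 - 5*0*(-2) = (-1*(-2) - 41)*71 + 0*(-2) = (2 - 41)*71 + 0 = -39*71 + 0 = -2769 + 0 = -2769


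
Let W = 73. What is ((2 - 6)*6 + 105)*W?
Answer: 5913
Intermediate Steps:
((2 - 6)*6 + 105)*W = ((2 - 6)*6 + 105)*73 = (-4*6 + 105)*73 = (-24 + 105)*73 = 81*73 = 5913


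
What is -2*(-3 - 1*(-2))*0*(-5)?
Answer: 0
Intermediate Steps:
-2*(-3 - 1*(-2))*0*(-5) = -2*(-3 + 2)*0*(-5) = -(-2)*0*(-5) = -2*0*(-5) = 0*(-5) = 0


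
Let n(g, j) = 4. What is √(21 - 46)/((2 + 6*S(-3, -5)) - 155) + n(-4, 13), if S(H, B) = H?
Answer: 4 - 5*I/171 ≈ 4.0 - 0.02924*I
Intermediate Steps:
√(21 - 46)/((2 + 6*S(-3, -5)) - 155) + n(-4, 13) = √(21 - 46)/((2 + 6*(-3)) - 155) + 4 = √(-25)/((2 - 18) - 155) + 4 = (5*I)/(-16 - 155) + 4 = (5*I)/(-171) + 4 = (5*I)*(-1/171) + 4 = -5*I/171 + 4 = 4 - 5*I/171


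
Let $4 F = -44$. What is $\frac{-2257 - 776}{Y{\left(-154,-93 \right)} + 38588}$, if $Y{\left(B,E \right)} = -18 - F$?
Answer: $- \frac{3033}{38581} \approx -0.078614$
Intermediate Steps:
$F = -11$ ($F = \frac{1}{4} \left(-44\right) = -11$)
$Y{\left(B,E \right)} = -7$ ($Y{\left(B,E \right)} = -18 - -11 = -18 + 11 = -7$)
$\frac{-2257 - 776}{Y{\left(-154,-93 \right)} + 38588} = \frac{-2257 - 776}{-7 + 38588} = - \frac{3033}{38581}$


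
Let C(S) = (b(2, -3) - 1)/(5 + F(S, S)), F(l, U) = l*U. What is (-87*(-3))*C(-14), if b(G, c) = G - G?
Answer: -87/67 ≈ -1.2985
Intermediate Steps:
F(l, U) = U*l
b(G, c) = 0
C(S) = -1/(5 + S**2) (C(S) = (0 - 1)/(5 + S*S) = -1/(5 + S**2))
(-87*(-3))*C(-14) = (-87*(-3))*(-1/(5 + (-14)**2)) = 261*(-1/(5 + 196)) = 261*(-1/201) = -87/67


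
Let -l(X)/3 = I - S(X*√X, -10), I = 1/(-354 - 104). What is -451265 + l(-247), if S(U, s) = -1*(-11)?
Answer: -206664253/458 ≈ -4.5123e+5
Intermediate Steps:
S(U, s) = 11
I = -1/458 (I = 1/(-458) = -1/458 ≈ -0.0021834)
l(X) = 15117/458 (l(X) = -3*(-1/458 - 1*11) = -3*(-1/458 - 11) = -3*(-5039/458) = 15117/458)
-451265 + l(-247) = -451265 + 15117/458 = -206664253/458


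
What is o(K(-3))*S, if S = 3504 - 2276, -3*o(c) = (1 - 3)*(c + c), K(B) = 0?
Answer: 0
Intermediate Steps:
o(c) = 4*c/3 (o(c) = -(1 - 3)*(c + c)/3 = -(-2)*2*c/3 = -(-4)*c/3 = 4*c/3)
S = 1228
o(K(-3))*S = ((4/3)*0)*1228 = 0*1228 = 0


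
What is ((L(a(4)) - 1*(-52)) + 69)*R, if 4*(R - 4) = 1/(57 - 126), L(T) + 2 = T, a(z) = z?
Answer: 45223/92 ≈ 491.55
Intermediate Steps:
L(T) = -2 + T
R = 1103/276 (R = 4 + 1/(4*(57 - 126)) = 4 + (¼)/(-69) = 4 + (¼)*(-1/69) = 4 - 1/276 = 1103/276 ≈ 3.9964)
((L(a(4)) - 1*(-52)) + 69)*R = (((-2 + 4) - 1*(-52)) + 69)*(1103/276) = ((2 + 52) + 69)*(1103/276) = (54 + 69)*(1103/276) = 123*(1103/276) = 45223/92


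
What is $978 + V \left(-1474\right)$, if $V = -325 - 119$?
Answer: $655434$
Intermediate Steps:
$V = -444$
$978 + V \left(-1474\right) = 978 - -654456 = 978 + 654456 = 655434$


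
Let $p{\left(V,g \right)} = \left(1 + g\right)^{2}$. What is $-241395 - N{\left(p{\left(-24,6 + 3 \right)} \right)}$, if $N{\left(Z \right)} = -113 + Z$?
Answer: $-241382$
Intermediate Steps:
$-241395 - N{\left(p{\left(-24,6 + 3 \right)} \right)} = -241395 - \left(-113 + \left(1 + \left(6 + 3\right)\right)^{2}\right) = -241395 - \left(-113 + \left(1 + 9\right)^{2}\right) = -241395 - \left(-113 + 10^{2}\right) = -241395 - \left(-113 + 100\right) = -241395 - -13 = -241395 + 13 = -241382$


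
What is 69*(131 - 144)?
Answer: -897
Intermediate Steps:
69*(131 - 144) = 69*(-13) = -897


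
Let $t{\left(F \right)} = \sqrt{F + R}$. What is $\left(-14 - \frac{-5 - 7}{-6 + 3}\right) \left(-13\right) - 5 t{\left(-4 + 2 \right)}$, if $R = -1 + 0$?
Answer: $234 - 5 i \sqrt{3} \approx 234.0 - 8.6602 i$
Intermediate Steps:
$R = -1$
$t{\left(F \right)} = \sqrt{-1 + F}$ ($t{\left(F \right)} = \sqrt{F - 1} = \sqrt{-1 + F}$)
$\left(-14 - \frac{-5 - 7}{-6 + 3}\right) \left(-13\right) - 5 t{\left(-4 + 2 \right)} = \left(-14 - \frac{-5 - 7}{-6 + 3}\right) \left(-13\right) - 5 \sqrt{-1 + \left(-4 + 2\right)} = \left(-14 - - \frac{12}{-3}\right) \left(-13\right) - 5 \sqrt{-1 - 2} = \left(-14 - \left(-12\right) \left(- \frac{1}{3}\right)\right) \left(-13\right) - 5 \sqrt{-3} = \left(-14 - 4\right) \left(-13\right) - 5 i \sqrt{3} = \left(-18\right) \left(-13\right) - 5 i \sqrt{3} = 234 - 5 i \sqrt{3}$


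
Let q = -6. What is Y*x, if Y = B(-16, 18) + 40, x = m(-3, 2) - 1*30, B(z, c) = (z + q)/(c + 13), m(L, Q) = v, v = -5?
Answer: -42630/31 ≈ -1375.2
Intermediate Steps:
m(L, Q) = -5
B(z, c) = (-6 + z)/(13 + c) (B(z, c) = (z - 6)/(c + 13) = (-6 + z)/(13 + c))
x = -35 (x = -5 - 1*30 = -5 - 30 = -35)
Y = 1218/31 (Y = (-6 - 16)/(13 + 18) + 40 = -22/31 + 40 = 1218/31 ≈ 39.290)
Y*x = (1218/31)*(-35) = -42630/31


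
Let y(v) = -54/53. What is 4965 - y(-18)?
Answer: 263199/53 ≈ 4966.0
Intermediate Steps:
y(v) = -54/53 (y(v) = -54*1/53 = -54/53)
4965 - y(-18) = 4965 - 1*(-54/53) = 4965 + 54/53 = 263199/53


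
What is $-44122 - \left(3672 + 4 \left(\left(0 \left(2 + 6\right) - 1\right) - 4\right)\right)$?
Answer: $-47774$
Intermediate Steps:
$-44122 - \left(3672 + 4 \left(\left(0 \left(2 + 6\right) - 1\right) - 4\right)\right) = -44122 - \left(3672 + 4 \left(\left(0 \cdot 8 - 1\right) - 4\right)\right) = -44122 - \left(3672 + 4 \left(\left(0 - 1\right) - 4\right)\right) = -44122 - \left(3672 + 4 \left(-1 - 4\right)\right) = -44122 - 3652 = -47774$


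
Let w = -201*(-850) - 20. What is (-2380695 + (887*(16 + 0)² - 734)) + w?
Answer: -1983527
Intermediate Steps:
w = 170830 (w = 170850 - 20 = 170830)
(-2380695 + (887*(16 + 0)² - 734)) + w = (-2380695 + (887*(16 + 0)² - 734)) + 170830 = (-2380695 + (887*16² - 734)) + 170830 = (-2380695 + (887*256 - 734)) + 170830 = (-2380695 + (227072 - 734)) + 170830 = (-2380695 + 226338) + 170830 = -2154357 + 170830 = -1983527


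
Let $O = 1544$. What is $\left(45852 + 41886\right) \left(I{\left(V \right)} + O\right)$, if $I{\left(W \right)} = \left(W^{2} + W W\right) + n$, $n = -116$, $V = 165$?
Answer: $4902623964$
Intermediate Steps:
$I{\left(W \right)} = -116 + 2 W^{2}$ ($I{\left(W \right)} = \left(W^{2} + W W\right) - 116 = \left(W^{2} + W^{2}\right) - 116 = 2 W^{2} - 116 = -116 + 2 W^{2}$)
$\left(45852 + 41886\right) \left(I{\left(V \right)} + O\right) = \left(45852 + 41886\right) \left(\left(-116 + 2 \cdot 165^{2}\right) + 1544\right) = 87738 \left(\left(-116 + 2 \cdot 27225\right) + 1544\right) = 87738 \left(\left(-116 + 54450\right) + 1544\right) = 87738 \left(54334 + 1544\right) = 87738 \cdot 55878 = 4902623964$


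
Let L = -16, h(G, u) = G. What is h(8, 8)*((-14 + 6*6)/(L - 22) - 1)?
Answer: -240/19 ≈ -12.632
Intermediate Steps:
h(8, 8)*((-14 + 6*6)/(L - 22) - 1) = 8*((-14 + 6*6)/(-16 - 22) - 1) = 8*((-14 + 36)/(-38) - 1) = 8*(22*(-1/38) - 1) = 8*(-11/19 - 1) = 8*(-30/19) = -240/19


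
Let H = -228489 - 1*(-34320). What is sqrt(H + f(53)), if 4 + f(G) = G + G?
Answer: 3*I*sqrt(21563) ≈ 440.53*I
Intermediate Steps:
H = -194169 (H = -228489 + 34320 = -194169)
f(G) = -4 + 2*G (f(G) = -4 + (G + G) = -4 + 2*G)
sqrt(H + f(53)) = sqrt(-194169 + (-4 + 2*53)) = sqrt(-194169 + (-4 + 106)) = sqrt(-194169 + 102) = sqrt(-194067) = 3*I*sqrt(21563)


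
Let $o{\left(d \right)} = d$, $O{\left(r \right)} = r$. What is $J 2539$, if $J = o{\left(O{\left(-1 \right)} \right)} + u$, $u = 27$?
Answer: $66014$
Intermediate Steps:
$J = 26$ ($J = -1 + 27 = 26$)
$J 2539 = 26 \cdot 2539 = 66014$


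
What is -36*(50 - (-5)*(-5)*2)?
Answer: 0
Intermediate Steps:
-36*(50 - (-5)*(-5)*2) = -36*(50 - 5*5*2) = -36*(50 - 25*2) = -36*(50 - 50) = -36*0 = 0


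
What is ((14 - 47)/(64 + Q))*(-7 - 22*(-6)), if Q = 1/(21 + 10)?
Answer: -25575/397 ≈ -64.421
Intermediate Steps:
Q = 1/31 ≈ 0.032258
((14 - 47)/(64 + Q))*(-7 - 22*(-6)) = ((14 - 47)/(64 + 1/31))*(-7 - 22*(-6)) = (-33/1985/31)*(-7 + 132) = -33*31/1985*125 = -1023/1985*125 = -25575/397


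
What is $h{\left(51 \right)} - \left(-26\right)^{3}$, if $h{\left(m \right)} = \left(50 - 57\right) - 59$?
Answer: $17510$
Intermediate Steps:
$h{\left(m \right)} = -66$ ($h{\left(m \right)} = -7 - 59 = -66$)
$h{\left(51 \right)} - \left(-26\right)^{3} = -66 - \left(-26\right)^{3} = -66 - -17576 = -66 + 17576 = 17510$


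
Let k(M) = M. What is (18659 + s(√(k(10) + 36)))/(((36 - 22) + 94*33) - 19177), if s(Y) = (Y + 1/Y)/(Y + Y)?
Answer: -1716675/1477612 ≈ -1.1618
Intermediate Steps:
s(Y) = (Y + 1/Y)/(2*Y) (s(Y) = (Y + 1/Y)/((2*Y)) = (Y + 1/Y)*(1/(2*Y)) = (Y + 1/Y)/(2*Y))
(18659 + s(√(k(10) + 36)))/(((36 - 22) + 94*33) - 19177) = (18659 + (1 + (√(10 + 36))²)/(2*(√(10 + 36))²))/(((36 - 22) + 94*33) - 19177) = (18659 + (1 + (√46)²)/(2*(√46)²))/((14 + 3102) - 19177) = (18659 + (½)*(1/46)*(1 + 46))/(3116 - 19177) = (18659 + (½)*(1/46)*47)/(-16061) = (18659 + 47/92)*(-1/16061) = (1716675/92)*(-1/16061) = -1716675/1477612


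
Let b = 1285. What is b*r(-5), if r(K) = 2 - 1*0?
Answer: 2570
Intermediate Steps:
r(K) = 2 (r(K) = 2 + 0 = 2)
b*r(-5) = 1285*2 = 2570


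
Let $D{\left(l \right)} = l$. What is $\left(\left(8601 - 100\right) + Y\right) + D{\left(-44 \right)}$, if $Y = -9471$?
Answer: $-1014$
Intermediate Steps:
$\left(\left(8601 - 100\right) + Y\right) + D{\left(-44 \right)} = \left(\left(8601 - 100\right) - 9471\right) - 44 = \left(8501 - 9471\right) - 44 = -970 - 44 = -1014$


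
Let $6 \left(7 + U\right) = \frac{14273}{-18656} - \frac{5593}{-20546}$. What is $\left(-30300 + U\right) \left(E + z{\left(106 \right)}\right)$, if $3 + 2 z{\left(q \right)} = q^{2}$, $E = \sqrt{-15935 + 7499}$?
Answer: $- \frac{391477635455298193}{2299837056} - \frac{34850675283121 i \sqrt{2109}}{574959264} \approx -1.7022 \cdot 10^{8} - 2.7836 \cdot 10^{6} i$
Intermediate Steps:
$E = 2 i \sqrt{2109}$ ($E = \sqrt{-8436} = 2 i \sqrt{2109} \approx 91.848 i$)
$z{\left(q \right)} = - \frac{3}{2} + \frac{q^{2}}{2}$
$U = - \frac{8143884721}{1149918528}$ ($U = -7 + \frac{\frac{14273}{-18656} - \frac{5593}{-20546}}{6} = -7 + \frac{14273 \left(- \frac{1}{18656}\right) - - \frac{5593}{20546}}{6} = -7 + \frac{- \frac{14273}{18656} + \frac{5593}{20546}}{6} = -7 + \frac{1}{6} \left(- \frac{94455025}{191653088}\right) = -7 - \frac{94455025}{1149918528} = - \frac{8143884721}{1149918528} \approx -7.0821$)
$\left(-30300 + U\right) \left(E + z{\left(106 \right)}\right) = \left(-30300 - \frac{8143884721}{1149918528}\right) \left(2 i \sqrt{2109} - \left(\frac{3}{2} - \frac{106^{2}}{2}\right)\right) = - \frac{34850675283121 \left(2 i \sqrt{2109} + \left(- \frac{3}{2} + \frac{1}{2} \cdot 11236\right)\right)}{1149918528} = - \frac{34850675283121 \left(2 i \sqrt{2109} + \left(- \frac{3}{2} + 5618\right)\right)}{1149918528} = - \frac{34850675283121 \left(2 i \sqrt{2109} + \frac{11233}{2}\right)}{1149918528} = - \frac{34850675283121 \left(\frac{11233}{2} + 2 i \sqrt{2109}\right)}{1149918528} = - \frac{391477635455298193}{2299837056} - \frac{34850675283121 i \sqrt{2109}}{574959264}$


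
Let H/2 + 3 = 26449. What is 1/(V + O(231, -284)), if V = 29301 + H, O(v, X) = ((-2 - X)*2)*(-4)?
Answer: 1/79937 ≈ 1.2510e-5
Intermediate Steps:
H = 52892 (H = -6 + 2*26449 = -6 + 52898 = 52892)
O(v, X) = 16 + 8*X (O(v, X) = (-4 - 2*X)*(-4) = 16 + 8*X)
V = 82193 (V = 29301 + 52892 = 82193)
1/(V + O(231, -284)) = 1/(82193 + (16 + 8*(-284))) = 1/(82193 + (16 - 2272)) = 1/(82193 - 2256) = 1/79937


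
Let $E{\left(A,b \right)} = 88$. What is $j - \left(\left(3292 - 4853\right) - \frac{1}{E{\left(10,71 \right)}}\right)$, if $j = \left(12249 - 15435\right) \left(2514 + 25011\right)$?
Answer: $- \frac{7716991831}{88} \approx -8.7693 \cdot 10^{7}$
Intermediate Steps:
$j = -87694650$ ($j = \left(12249 - 15435\right) 27525 = \left(-3186\right) 27525 = -87694650$)
$j - \left(\left(3292 - 4853\right) - \frac{1}{E{\left(10,71 \right)}}\right) = -87694650 - \left(\left(3292 - 4853\right) - \frac{1}{88}\right) = -87694650 - \left(-1561 - \frac{1}{88}\right) = -87694650 - - \frac{137369}{88} = -87694650 + \frac{137369}{88} = - \frac{7716991831}{88}$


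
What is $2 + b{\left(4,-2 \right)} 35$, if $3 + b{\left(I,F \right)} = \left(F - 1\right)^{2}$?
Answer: $212$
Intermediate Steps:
$b{\left(I,F \right)} = -3 + \left(-1 + F\right)^{2}$ ($b{\left(I,F \right)} = -3 + \left(F - 1\right)^{2} = -3 + \left(-1 + F\right)^{2}$)
$2 + b{\left(4,-2 \right)} 35 = 2 + \left(-3 + \left(-1 - 2\right)^{2}\right) 35 = 2 + \left(-3 + \left(-3\right)^{2}\right) 35 = 2 + \left(-3 + 9\right) 35 = 2 + 6 \cdot 35 = 2 + 210 = 212$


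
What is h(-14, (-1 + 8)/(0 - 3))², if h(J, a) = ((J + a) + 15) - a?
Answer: 1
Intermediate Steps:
h(J, a) = 15 + J (h(J, a) = (15 + J + a) - a = 15 + J)
h(-14, (-1 + 8)/(0 - 3))² = (15 - 14)² = 1² = 1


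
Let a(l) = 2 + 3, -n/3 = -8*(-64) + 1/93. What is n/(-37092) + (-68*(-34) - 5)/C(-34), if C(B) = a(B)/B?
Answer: -90191853091/5749260 ≈ -15688.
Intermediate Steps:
n = -47617/31 (n = -3*(-8*(-64) + 1/93) = -3*(512 + 1*(1/93)) = -3*(512 + 1/93) = -3*47617/93 = -47617/31 ≈ -1536.0)
a(l) = 5
C(B) = 5/B
n/(-37092) + (-68*(-34) - 5)/C(-34) = -47617/31/(-37092) + (-68*(-34) - 5)/((5/(-34))) = -47617/31*(-1/37092) + (2312 - 5)/((5*(-1/34))) = 47617/1149852 + 2307/(-5/34) = 47617/1149852 + 2307*(-34/5) = 47617/1149852 - 78438/5 = -90191853091/5749260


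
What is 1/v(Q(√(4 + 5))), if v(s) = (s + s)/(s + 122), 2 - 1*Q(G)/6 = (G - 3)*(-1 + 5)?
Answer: 67/12 ≈ 5.5833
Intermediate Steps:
Q(G) = 84 - 24*G (Q(G) = 12 - 6*(G - 3)*(-1 + 5) = 12 - 6*(-3 + G)*4 = 12 - 6*(-12 + 4*G) = 12 + (72 - 24*G) = 84 - 24*G)
v(s) = 2*s/(122 + s) (v(s) = (2*s)/(122 + s) = 2*s/(122 + s))
1/v(Q(√(4 + 5))) = 1/(2*(84 - 24*√(4 + 5))/(122 + (84 - 24*√(4 + 5)))) = 1/(2*(84 - 24*√9)/(122 + (84 - 24*√9))) = 1/(2*(84 - 24*3)/(122 + (84 - 24*3))) = 1/(2*(84 - 72)/(122 + (84 - 72))) = 1/(2*12/(122 + 12)) = 1/(2*12/134) = 1/(2*12*(1/134)) = 1/(12/67) = 67/12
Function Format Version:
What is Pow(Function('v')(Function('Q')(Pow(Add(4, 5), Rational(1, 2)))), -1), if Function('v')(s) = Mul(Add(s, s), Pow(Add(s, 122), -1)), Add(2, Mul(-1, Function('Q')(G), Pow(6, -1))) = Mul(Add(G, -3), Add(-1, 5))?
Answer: Rational(67, 12) ≈ 5.5833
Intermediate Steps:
Function('Q')(G) = Add(84, Mul(-24, G)) (Function('Q')(G) = Add(12, Mul(-6, Mul(Add(G, -3), Add(-1, 5)))) = Add(12, Mul(-6, Mul(Add(-3, G), 4))) = Add(12, Mul(-6, Add(-12, Mul(4, G)))) = Add(12, Add(72, Mul(-24, G))) = Add(84, Mul(-24, G)))
Function('v')(s) = Mul(2, s, Pow(Add(122, s), -1)) (Function('v')(s) = Mul(Mul(2, s), Pow(Add(122, s), -1)) = Mul(2, s, Pow(Add(122, s), -1)))
Pow(Function('v')(Function('Q')(Pow(Add(4, 5), Rational(1, 2)))), -1) = Pow(Mul(2, Add(84, Mul(-24, Pow(Add(4, 5), Rational(1, 2)))), Pow(Add(122, Add(84, Mul(-24, Pow(Add(4, 5), Rational(1, 2))))), -1)), -1) = Pow(Mul(2, Add(84, Mul(-24, Pow(9, Rational(1, 2)))), Pow(Add(122, Add(84, Mul(-24, Pow(9, Rational(1, 2))))), -1)), -1) = Pow(Mul(2, Add(84, Mul(-24, 3)), Pow(Add(122, Add(84, Mul(-24, 3))), -1)), -1) = Pow(Mul(2, Add(84, -72), Pow(Add(122, Add(84, -72)), -1)), -1) = Pow(Mul(2, 12, Pow(Add(122, 12), -1)), -1) = Pow(Mul(2, 12, Pow(134, -1)), -1) = Pow(Mul(2, 12, Rational(1, 134)), -1) = Pow(Rational(12, 67), -1) = Rational(67, 12)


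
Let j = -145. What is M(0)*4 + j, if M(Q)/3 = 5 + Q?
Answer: -85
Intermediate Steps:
M(Q) = 15 + 3*Q (M(Q) = 3*(5 + Q) = 15 + 3*Q)
M(0)*4 + j = (15 + 3*0)*4 - 145 = (15 + 0)*4 - 145 = 15*4 - 145 = 60 - 145 = -85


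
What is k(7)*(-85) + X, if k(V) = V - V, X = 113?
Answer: 113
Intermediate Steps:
k(V) = 0
k(7)*(-85) + X = 0*(-85) + 113 = 0 + 113 = 113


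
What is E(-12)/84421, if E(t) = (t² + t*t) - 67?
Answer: 221/84421 ≈ 0.0026178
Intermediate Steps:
E(t) = -67 + 2*t² (E(t) = (t² + t²) - 67 = 2*t² - 67 = -67 + 2*t²)
E(-12)/84421 = (-67 + 2*(-12)²)/84421 = (-67 + 2*144)*(1/84421) = (-67 + 288)*(1/84421) = 221*(1/84421) = 221/84421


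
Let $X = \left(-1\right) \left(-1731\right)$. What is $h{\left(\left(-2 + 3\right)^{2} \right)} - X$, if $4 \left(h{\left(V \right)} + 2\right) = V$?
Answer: $- \frac{6931}{4} \approx -1732.8$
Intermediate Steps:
$h{\left(V \right)} = -2 + \frac{V}{4}$
$X = 1731$
$h{\left(\left(-2 + 3\right)^{2} \right)} - X = \left(-2 + \frac{\left(-2 + 3\right)^{2}}{4}\right) - 1731 = \left(-2 + \frac{1^{2}}{4}\right) - 1731 = \left(-2 + \frac{1}{4} \cdot 1\right) - 1731 = \left(-2 + \frac{1}{4}\right) - 1731 = - \frac{7}{4} - 1731 = - \frac{6931}{4}$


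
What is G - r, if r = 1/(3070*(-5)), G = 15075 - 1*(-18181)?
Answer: 510479601/15350 ≈ 33256.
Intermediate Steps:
G = 33256 (G = 15075 + 18181 = 33256)
r = -1/15350 (r = 1/(-15350) = -1/15350 ≈ -6.5147e-5)
G - r = 33256 - 1*(-1/15350) = 33256 + 1/15350 = 510479601/15350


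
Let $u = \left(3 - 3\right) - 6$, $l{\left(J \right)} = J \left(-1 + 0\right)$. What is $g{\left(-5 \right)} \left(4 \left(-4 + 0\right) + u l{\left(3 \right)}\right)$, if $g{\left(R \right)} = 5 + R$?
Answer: $0$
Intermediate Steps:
$l{\left(J \right)} = - J$ ($l{\left(J \right)} = J \left(-1\right) = - J$)
$u = -6$ ($u = \left(3 - 3\right) - 6 = 0 - 6 = -6$)
$g{\left(-5 \right)} \left(4 \left(-4 + 0\right) + u l{\left(3 \right)}\right) = \left(5 - 5\right) \left(4 \left(-4 + 0\right) - 6 \left(\left(-1\right) 3\right)\right) = 0 \left(4 \left(-4\right) - -18\right) = 0 \left(-16 + 18\right) = 0 \cdot 2 = 0$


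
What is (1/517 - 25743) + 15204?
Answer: -5448662/517 ≈ -10539.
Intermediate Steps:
(1/517 - 25743) + 15204 = -13309130/517 + 15204 = -5448662/517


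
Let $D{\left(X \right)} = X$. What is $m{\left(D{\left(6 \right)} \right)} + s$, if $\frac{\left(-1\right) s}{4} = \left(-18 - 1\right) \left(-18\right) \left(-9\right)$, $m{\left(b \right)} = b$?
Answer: $12318$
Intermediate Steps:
$s = 12312$ ($s = - 4 \left(-18 - 1\right) \left(-18\right) \left(-9\right) = - 4 \left(-19\right) \left(-18\right) \left(-9\right) = - 4 \cdot 342 \left(-9\right) = \left(-4\right) \left(-3078\right) = 12312$)
$m{\left(D{\left(6 \right)} \right)} + s = 6 + 12312 = 12318$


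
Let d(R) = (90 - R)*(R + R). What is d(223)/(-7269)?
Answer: 59318/7269 ≈ 8.1604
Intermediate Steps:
d(R) = 2*R*(90 - R) (d(R) = (90 - R)*(2*R) = 2*R*(90 - R))
d(223)/(-7269) = (2*223*(90 - 1*223))/(-7269) = (2*223*(90 - 223))*(-1/7269) = (2*223*(-133))*(-1/7269) = -59318*(-1/7269) = 59318/7269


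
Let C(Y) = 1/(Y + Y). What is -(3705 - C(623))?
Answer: -4616429/1246 ≈ -3705.0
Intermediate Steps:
C(Y) = 1/(2*Y)
-(3705 - C(623)) = -(3705 - 1/(2*623)) = -(3705 - 1*1/1246) = -(3705 - 1/1246) = -1*4616429/1246 = -4616429/1246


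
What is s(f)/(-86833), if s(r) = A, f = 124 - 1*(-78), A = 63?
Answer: -63/86833 ≈ -0.00072553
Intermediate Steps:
f = 202 (f = 124 + 78 = 202)
s(r) = 63
s(f)/(-86833) = 63/(-86833) = 63*(-1/86833) = -63/86833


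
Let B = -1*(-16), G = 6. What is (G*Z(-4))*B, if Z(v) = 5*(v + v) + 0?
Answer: -3840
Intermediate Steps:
B = 16
Z(v) = 10*v (Z(v) = 5*(2*v) + 0 = 10*v + 0 = 10*v)
(G*Z(-4))*B = (6*(10*(-4)))*16 = (6*(-40))*16 = -240*16 = -3840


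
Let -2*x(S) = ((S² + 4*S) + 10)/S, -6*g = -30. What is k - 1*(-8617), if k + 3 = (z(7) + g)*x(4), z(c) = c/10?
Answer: 343363/40 ≈ 8584.1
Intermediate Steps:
g = 5 (g = -⅙*(-30) = 5)
z(c) = c/10 (z(c) = c*(⅒) = c/10)
x(S) = -(10 + S² + 4*S)/(2*S) (x(S) = -((S² + 4*S) + 10)/(2*S) = -(10 + S² + 4*S)/(2*S))
k = -1317/40 (k = -3 + ((⅒)*7 + 5)*(-2 - 5/4 - ½*4) = -3 + (7/10 + 5)*(-2 - 5*¼ - 2) = -3 + 57*(-2 - 5/4 - 2)/10 = -3 + (57/10)*(-21/4) = -3 - 1197/40 = -1317/40 ≈ -32.925)
k - 1*(-8617) = -1317/40 - 1*(-8617) = -1317/40 + 8617 = 343363/40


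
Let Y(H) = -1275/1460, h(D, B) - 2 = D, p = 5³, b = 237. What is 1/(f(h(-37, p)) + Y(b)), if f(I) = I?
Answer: -292/10475 ≈ -0.027876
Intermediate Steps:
p = 125
h(D, B) = 2 + D
Y(H) = -255/292 (Y(H) = -1275*1/1460 = -255/292)
1/(f(h(-37, p)) + Y(b)) = 1/((2 - 37) - 255/292) = 1/(-35 - 255/292) = 1/(-10475/292) = -292/10475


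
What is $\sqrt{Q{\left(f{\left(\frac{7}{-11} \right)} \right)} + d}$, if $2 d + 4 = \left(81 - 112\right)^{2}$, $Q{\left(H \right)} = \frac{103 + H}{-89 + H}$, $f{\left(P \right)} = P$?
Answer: $\frac{5 \sqrt{18563422}}{986} \approx 21.849$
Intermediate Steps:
$Q{\left(H \right)} = \frac{103 + H}{-89 + H}$
$d = \frac{957}{2}$ ($d = -2 + \frac{\left(81 - 112\right)^{2}}{2} = -2 + \frac{\left(-31\right)^{2}}{2} = -2 + \frac{1}{2} \cdot 961 = -2 + \frac{961}{2} = \frac{957}{2} \approx 478.5$)
$\sqrt{Q{\left(f{\left(\frac{7}{-11} \right)} \right)} + d} = \sqrt{\frac{103 + \frac{7}{-11}}{-89 + \frac{7}{-11}} + \frac{957}{2}} = \sqrt{\frac{103 + 7 \left(- \frac{1}{11}\right)}{-89 + 7 \left(- \frac{1}{11}\right)} + \frac{957}{2}} = \sqrt{\frac{103 - \frac{7}{11}}{-89 - \frac{7}{11}} + \frac{957}{2}} = \sqrt{\frac{1}{- \frac{986}{11}} \cdot \frac{1126}{11} + \frac{957}{2}} = \sqrt{\left(- \frac{11}{986}\right) \frac{1126}{11} + \frac{957}{2}} = \sqrt{- \frac{563}{493} + \frac{957}{2}} = \sqrt{\frac{470675}{986}} = \frac{5 \sqrt{18563422}}{986}$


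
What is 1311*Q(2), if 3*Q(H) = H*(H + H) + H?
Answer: 4370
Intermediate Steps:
Q(H) = H/3 + 2*H**2/3 (Q(H) = (H*(H + H) + H)/3 = (H*(2*H) + H)/3 = (2*H**2 + H)/3 = (H + 2*H**2)/3 = H/3 + 2*H**2/3)
1311*Q(2) = 1311*((1/3)*2*(1 + 2*2)) = 1311*((1/3)*2*(1 + 4)) = 1311*((1/3)*2*5) = 1311*(10/3) = 4370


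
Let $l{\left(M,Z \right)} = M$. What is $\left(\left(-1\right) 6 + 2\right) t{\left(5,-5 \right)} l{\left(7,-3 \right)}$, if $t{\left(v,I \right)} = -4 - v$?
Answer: $252$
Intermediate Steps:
$\left(\left(-1\right) 6 + 2\right) t{\left(5,-5 \right)} l{\left(7,-3 \right)} = \left(\left(-1\right) 6 + 2\right) \left(-4 - 5\right) 7 = \left(-6 + 2\right) \left(-4 - 5\right) 7 = \left(-4\right) \left(-9\right) 7 = 36 \cdot 7 = 252$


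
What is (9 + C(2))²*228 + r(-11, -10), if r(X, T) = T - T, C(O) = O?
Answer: 27588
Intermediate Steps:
r(X, T) = 0
(9 + C(2))²*228 + r(-11, -10) = (9 + 2)²*228 + 0 = 11²*228 + 0 = 121*228 + 0 = 27588 + 0 = 27588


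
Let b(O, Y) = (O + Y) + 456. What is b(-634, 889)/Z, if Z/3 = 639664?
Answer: 237/639664 ≈ 0.00037051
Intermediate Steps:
Z = 1918992 (Z = 3*639664 = 1918992)
b(O, Y) = 456 + O + Y
b(-634, 889)/Z = (456 - 634 + 889)/1918992 = 711*(1/1918992) = 237/639664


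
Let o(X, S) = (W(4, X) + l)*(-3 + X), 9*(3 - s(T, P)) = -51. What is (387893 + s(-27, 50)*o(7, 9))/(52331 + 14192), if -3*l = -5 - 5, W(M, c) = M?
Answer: 3493325/598707 ≈ 5.8348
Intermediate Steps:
s(T, P) = 26/3 (s(T, P) = 3 - ⅑*(-51) = 3 + 17/3 = 26/3)
l = 10/3 (l = -(-5 - 5)/3 = -⅓*(-10) = 10/3 ≈ 3.3333)
o(X, S) = -22 + 22*X/3 (o(X, S) = (4 + 10/3)*(-3 + X) = 22*(-3 + X)/3 = -22 + 22*X/3)
(387893 + s(-27, 50)*o(7, 9))/(52331 + 14192) = (387893 + 26*(-22 + (22/3)*7)/3)/(52331 + 14192) = (387893 + 26*(-22 + 154/3)/3)/66523 = (387893 + (26/3)*(88/3))*(1/66523) = (387893 + 2288/9)*(1/66523) = (3493325/9)*(1/66523) = 3493325/598707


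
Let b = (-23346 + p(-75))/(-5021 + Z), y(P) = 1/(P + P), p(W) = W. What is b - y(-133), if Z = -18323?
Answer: 3126665/3104752 ≈ 1.0071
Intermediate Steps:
y(P) = 1/(2*P)
b = 23421/23344 (b = (-23346 - 75)/(-5021 - 18323) = -23421/(-23344) = -23421*(-1/23344) = 23421/23344 ≈ 1.0033)
b - y(-133) = 23421/23344 - 1/(2*(-133)) = 23421/23344 - (-1)/(2*133) = 23421/23344 - 1*(-1/266) = 23421/23344 + 1/266 = 3126665/3104752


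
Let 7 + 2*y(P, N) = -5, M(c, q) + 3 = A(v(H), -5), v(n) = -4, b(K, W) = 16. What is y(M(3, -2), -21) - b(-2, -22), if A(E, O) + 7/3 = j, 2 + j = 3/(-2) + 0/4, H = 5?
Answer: -22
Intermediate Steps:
j = -7/2 (j = -2 + (3/(-2) + 0/4) = -2 + (3*(-½) + 0*(¼)) = -2 + (-3/2 + 0) = -2 - 3/2 = -7/2 ≈ -3.5000)
A(E, O) = -35/6 (A(E, O) = -7/3 - 7/2 = -35/6)
M(c, q) = -53/6 (M(c, q) = -3 - 35/6 = -53/6)
y(P, N) = -6 (y(P, N) = -7/2 + (½)*(-5) = -7/2 - 5/2 = -6)
y(M(3, -2), -21) - b(-2, -22) = -6 - 1*16 = -6 - 16 = -22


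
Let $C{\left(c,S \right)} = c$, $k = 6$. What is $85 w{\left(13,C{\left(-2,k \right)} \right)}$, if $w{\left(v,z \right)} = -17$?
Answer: $-1445$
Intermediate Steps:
$85 w{\left(13,C{\left(-2,k \right)} \right)} = 85 \left(-17\right) = -1445$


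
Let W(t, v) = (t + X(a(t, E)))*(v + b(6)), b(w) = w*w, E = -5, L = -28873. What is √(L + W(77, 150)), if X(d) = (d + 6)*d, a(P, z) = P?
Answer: 5*√46967 ≈ 1083.6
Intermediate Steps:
b(w) = w²
X(d) = d*(6 + d) (X(d) = (6 + d)*d = d*(6 + d))
W(t, v) = (36 + v)*(t + t*(6 + t)) (W(t, v) = (t + t*(6 + t))*(v + 6²) = (t + t*(6 + t))*(v + 36) = (t + t*(6 + t))*(36 + v) = (36 + v)*(t + t*(6 + t)))
√(L + W(77, 150)) = √(-28873 + 77*(252 + 150 + 36*77 + 150*(6 + 77))) = √(-28873 + 77*(252 + 150 + 2772 + 150*83)) = √(-28873 + 77*(252 + 150 + 2772 + 12450)) = √(-28873 + 77*15624) = √(-28873 + 1203048) = √1174175 = 5*√46967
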